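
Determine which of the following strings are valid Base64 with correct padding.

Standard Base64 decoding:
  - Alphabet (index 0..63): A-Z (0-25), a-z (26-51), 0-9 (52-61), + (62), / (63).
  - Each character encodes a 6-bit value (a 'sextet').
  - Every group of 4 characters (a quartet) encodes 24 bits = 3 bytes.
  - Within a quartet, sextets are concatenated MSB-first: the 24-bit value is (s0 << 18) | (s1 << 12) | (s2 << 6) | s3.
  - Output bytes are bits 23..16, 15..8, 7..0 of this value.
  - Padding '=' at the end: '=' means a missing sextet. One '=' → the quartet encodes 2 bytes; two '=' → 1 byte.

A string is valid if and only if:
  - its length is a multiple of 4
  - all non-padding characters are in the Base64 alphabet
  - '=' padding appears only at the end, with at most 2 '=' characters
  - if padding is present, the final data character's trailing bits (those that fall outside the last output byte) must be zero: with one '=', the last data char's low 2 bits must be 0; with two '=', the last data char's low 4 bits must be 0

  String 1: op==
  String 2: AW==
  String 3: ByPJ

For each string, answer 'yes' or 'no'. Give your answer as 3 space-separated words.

Answer: no no yes

Derivation:
String 1: 'op==' → invalid (bad trailing bits)
String 2: 'AW==' → invalid (bad trailing bits)
String 3: 'ByPJ' → valid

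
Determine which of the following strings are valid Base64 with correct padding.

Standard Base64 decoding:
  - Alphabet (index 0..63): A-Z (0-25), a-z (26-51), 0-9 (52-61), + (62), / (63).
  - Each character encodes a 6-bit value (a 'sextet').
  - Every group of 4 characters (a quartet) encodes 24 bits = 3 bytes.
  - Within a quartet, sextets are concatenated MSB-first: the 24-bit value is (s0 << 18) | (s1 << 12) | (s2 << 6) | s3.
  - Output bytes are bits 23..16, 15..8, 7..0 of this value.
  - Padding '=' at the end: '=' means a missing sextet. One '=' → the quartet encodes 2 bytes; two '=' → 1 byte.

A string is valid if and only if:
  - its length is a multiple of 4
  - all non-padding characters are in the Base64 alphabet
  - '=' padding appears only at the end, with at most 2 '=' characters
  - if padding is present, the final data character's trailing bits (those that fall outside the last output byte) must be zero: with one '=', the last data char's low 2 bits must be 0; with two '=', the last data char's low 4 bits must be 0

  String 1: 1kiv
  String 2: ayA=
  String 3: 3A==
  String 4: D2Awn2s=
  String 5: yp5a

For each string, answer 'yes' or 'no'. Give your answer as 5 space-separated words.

Answer: yes yes yes yes yes

Derivation:
String 1: '1kiv' → valid
String 2: 'ayA=' → valid
String 3: '3A==' → valid
String 4: 'D2Awn2s=' → valid
String 5: 'yp5a' → valid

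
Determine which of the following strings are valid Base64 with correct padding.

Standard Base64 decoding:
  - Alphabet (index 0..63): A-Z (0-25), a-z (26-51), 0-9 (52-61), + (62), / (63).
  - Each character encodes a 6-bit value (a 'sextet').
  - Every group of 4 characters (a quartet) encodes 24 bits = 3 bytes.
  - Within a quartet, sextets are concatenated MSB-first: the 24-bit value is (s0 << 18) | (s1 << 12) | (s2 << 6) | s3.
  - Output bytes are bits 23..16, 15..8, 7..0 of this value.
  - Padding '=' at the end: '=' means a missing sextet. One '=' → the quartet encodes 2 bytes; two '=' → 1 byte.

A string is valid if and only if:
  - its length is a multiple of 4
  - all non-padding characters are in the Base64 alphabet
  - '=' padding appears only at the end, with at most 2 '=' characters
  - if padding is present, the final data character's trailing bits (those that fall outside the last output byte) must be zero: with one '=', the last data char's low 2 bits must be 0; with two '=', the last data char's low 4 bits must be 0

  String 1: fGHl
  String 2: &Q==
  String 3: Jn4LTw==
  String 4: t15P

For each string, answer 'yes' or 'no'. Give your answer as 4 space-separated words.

String 1: 'fGHl' → valid
String 2: '&Q==' → invalid (bad char(s): ['&'])
String 3: 'Jn4LTw==' → valid
String 4: 't15P' → valid

Answer: yes no yes yes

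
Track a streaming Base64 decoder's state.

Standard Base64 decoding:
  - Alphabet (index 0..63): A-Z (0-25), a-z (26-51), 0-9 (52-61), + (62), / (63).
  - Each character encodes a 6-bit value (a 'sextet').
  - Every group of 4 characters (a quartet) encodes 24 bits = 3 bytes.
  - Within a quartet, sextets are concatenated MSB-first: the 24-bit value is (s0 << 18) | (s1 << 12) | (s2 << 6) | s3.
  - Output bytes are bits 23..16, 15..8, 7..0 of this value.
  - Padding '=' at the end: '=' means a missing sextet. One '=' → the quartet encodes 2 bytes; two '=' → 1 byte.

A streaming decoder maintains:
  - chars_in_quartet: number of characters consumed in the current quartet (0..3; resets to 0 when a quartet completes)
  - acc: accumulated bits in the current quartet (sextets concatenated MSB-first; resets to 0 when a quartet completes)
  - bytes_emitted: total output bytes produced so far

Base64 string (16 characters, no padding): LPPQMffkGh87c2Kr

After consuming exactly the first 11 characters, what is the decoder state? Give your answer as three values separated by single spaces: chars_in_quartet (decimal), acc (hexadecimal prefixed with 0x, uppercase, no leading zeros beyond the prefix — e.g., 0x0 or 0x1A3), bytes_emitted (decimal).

After char 0 ('L'=11): chars_in_quartet=1 acc=0xB bytes_emitted=0
After char 1 ('P'=15): chars_in_quartet=2 acc=0x2CF bytes_emitted=0
After char 2 ('P'=15): chars_in_quartet=3 acc=0xB3CF bytes_emitted=0
After char 3 ('Q'=16): chars_in_quartet=4 acc=0x2CF3D0 -> emit 2C F3 D0, reset; bytes_emitted=3
After char 4 ('M'=12): chars_in_quartet=1 acc=0xC bytes_emitted=3
After char 5 ('f'=31): chars_in_quartet=2 acc=0x31F bytes_emitted=3
After char 6 ('f'=31): chars_in_quartet=3 acc=0xC7DF bytes_emitted=3
After char 7 ('k'=36): chars_in_quartet=4 acc=0x31F7E4 -> emit 31 F7 E4, reset; bytes_emitted=6
After char 8 ('G'=6): chars_in_quartet=1 acc=0x6 bytes_emitted=6
After char 9 ('h'=33): chars_in_quartet=2 acc=0x1A1 bytes_emitted=6
After char 10 ('8'=60): chars_in_quartet=3 acc=0x687C bytes_emitted=6

Answer: 3 0x687C 6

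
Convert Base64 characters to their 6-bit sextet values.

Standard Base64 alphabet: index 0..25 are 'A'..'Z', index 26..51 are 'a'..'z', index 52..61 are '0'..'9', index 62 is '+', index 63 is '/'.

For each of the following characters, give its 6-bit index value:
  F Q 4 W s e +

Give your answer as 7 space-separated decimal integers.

Answer: 5 16 56 22 44 30 62

Derivation:
'F': A..Z range, ord('F') − ord('A') = 5
'Q': A..Z range, ord('Q') − ord('A') = 16
'4': 0..9 range, 52 + ord('4') − ord('0') = 56
'W': A..Z range, ord('W') − ord('A') = 22
's': a..z range, 26 + ord('s') − ord('a') = 44
'e': a..z range, 26 + ord('e') − ord('a') = 30
'+': index 62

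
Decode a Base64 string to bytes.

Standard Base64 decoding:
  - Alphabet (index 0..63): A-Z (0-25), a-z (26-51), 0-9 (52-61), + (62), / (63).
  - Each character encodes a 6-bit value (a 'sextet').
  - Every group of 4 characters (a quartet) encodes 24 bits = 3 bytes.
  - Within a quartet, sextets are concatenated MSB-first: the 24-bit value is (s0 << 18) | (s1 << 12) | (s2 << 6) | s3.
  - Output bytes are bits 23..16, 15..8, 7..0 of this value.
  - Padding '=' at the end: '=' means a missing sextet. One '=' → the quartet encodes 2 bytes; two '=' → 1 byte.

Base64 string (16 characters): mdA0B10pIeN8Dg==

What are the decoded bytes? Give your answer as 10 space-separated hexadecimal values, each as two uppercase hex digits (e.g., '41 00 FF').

Answer: 99 D0 34 07 5D 29 21 E3 7C 0E

Derivation:
After char 0 ('m'=38): chars_in_quartet=1 acc=0x26 bytes_emitted=0
After char 1 ('d'=29): chars_in_quartet=2 acc=0x99D bytes_emitted=0
After char 2 ('A'=0): chars_in_quartet=3 acc=0x26740 bytes_emitted=0
After char 3 ('0'=52): chars_in_quartet=4 acc=0x99D034 -> emit 99 D0 34, reset; bytes_emitted=3
After char 4 ('B'=1): chars_in_quartet=1 acc=0x1 bytes_emitted=3
After char 5 ('1'=53): chars_in_quartet=2 acc=0x75 bytes_emitted=3
After char 6 ('0'=52): chars_in_quartet=3 acc=0x1D74 bytes_emitted=3
After char 7 ('p'=41): chars_in_quartet=4 acc=0x75D29 -> emit 07 5D 29, reset; bytes_emitted=6
After char 8 ('I'=8): chars_in_quartet=1 acc=0x8 bytes_emitted=6
After char 9 ('e'=30): chars_in_quartet=2 acc=0x21E bytes_emitted=6
After char 10 ('N'=13): chars_in_quartet=3 acc=0x878D bytes_emitted=6
After char 11 ('8'=60): chars_in_quartet=4 acc=0x21E37C -> emit 21 E3 7C, reset; bytes_emitted=9
After char 12 ('D'=3): chars_in_quartet=1 acc=0x3 bytes_emitted=9
After char 13 ('g'=32): chars_in_quartet=2 acc=0xE0 bytes_emitted=9
Padding '==': partial quartet acc=0xE0 -> emit 0E; bytes_emitted=10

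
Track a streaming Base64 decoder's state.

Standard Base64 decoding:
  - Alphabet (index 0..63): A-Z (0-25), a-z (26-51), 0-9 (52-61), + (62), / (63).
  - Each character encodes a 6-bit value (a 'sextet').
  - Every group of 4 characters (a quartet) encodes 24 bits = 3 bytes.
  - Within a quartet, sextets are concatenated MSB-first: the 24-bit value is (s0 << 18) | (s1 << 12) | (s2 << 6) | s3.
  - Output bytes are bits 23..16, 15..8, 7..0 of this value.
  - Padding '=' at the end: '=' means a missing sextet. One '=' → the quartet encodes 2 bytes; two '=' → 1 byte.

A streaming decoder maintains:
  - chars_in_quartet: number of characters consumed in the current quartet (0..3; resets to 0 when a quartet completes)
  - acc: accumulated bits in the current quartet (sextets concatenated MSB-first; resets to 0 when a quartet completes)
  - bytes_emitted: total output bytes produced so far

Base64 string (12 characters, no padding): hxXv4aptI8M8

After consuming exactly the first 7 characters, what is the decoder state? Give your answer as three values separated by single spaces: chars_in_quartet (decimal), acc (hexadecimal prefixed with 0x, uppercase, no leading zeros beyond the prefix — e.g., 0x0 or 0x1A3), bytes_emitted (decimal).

Answer: 3 0x386A9 3

Derivation:
After char 0 ('h'=33): chars_in_quartet=1 acc=0x21 bytes_emitted=0
After char 1 ('x'=49): chars_in_quartet=2 acc=0x871 bytes_emitted=0
After char 2 ('X'=23): chars_in_quartet=3 acc=0x21C57 bytes_emitted=0
After char 3 ('v'=47): chars_in_quartet=4 acc=0x8715EF -> emit 87 15 EF, reset; bytes_emitted=3
After char 4 ('4'=56): chars_in_quartet=1 acc=0x38 bytes_emitted=3
After char 5 ('a'=26): chars_in_quartet=2 acc=0xE1A bytes_emitted=3
After char 6 ('p'=41): chars_in_quartet=3 acc=0x386A9 bytes_emitted=3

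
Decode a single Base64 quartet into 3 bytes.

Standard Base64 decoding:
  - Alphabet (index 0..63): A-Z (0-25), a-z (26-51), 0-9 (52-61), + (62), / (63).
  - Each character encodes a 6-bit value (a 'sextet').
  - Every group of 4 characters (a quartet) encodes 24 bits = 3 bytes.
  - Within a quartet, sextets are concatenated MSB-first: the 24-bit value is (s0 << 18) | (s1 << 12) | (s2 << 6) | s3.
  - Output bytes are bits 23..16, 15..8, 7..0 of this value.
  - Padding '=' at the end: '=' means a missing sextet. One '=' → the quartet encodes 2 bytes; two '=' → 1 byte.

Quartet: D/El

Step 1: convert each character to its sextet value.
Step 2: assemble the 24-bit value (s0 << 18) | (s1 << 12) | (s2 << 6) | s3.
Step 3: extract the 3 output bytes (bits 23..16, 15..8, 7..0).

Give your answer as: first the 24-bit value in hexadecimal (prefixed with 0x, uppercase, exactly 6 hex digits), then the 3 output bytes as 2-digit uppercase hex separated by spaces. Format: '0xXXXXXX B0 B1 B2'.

Sextets: D=3, /=63, E=4, l=37
24-bit: (3<<18) | (63<<12) | (4<<6) | 37
      = 0x0C0000 | 0x03F000 | 0x000100 | 0x000025
      = 0x0FF125
Bytes: (v>>16)&0xFF=0F, (v>>8)&0xFF=F1, v&0xFF=25

Answer: 0x0FF125 0F F1 25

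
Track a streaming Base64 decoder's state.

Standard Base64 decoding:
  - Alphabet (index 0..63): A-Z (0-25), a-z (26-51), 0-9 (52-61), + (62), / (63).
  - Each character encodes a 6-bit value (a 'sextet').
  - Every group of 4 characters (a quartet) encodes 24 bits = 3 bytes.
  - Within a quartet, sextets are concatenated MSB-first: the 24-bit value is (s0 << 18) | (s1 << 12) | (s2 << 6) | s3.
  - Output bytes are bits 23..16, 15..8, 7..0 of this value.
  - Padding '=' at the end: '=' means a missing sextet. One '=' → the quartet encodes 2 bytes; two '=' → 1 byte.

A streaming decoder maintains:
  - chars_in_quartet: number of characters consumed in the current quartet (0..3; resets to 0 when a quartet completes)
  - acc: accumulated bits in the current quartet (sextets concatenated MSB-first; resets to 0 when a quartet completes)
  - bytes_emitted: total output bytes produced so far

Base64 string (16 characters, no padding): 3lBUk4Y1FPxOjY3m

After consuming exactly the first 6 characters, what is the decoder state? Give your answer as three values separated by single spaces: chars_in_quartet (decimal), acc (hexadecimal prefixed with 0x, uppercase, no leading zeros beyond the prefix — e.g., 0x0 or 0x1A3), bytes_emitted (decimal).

Answer: 2 0x938 3

Derivation:
After char 0 ('3'=55): chars_in_quartet=1 acc=0x37 bytes_emitted=0
After char 1 ('l'=37): chars_in_quartet=2 acc=0xDE5 bytes_emitted=0
After char 2 ('B'=1): chars_in_quartet=3 acc=0x37941 bytes_emitted=0
After char 3 ('U'=20): chars_in_quartet=4 acc=0xDE5054 -> emit DE 50 54, reset; bytes_emitted=3
After char 4 ('k'=36): chars_in_quartet=1 acc=0x24 bytes_emitted=3
After char 5 ('4'=56): chars_in_quartet=2 acc=0x938 bytes_emitted=3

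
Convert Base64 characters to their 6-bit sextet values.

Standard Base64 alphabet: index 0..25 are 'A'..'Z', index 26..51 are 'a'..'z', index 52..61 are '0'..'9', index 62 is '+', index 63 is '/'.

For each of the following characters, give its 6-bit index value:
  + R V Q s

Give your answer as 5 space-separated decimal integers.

Answer: 62 17 21 16 44

Derivation:
'+': index 62
'R': A..Z range, ord('R') − ord('A') = 17
'V': A..Z range, ord('V') − ord('A') = 21
'Q': A..Z range, ord('Q') − ord('A') = 16
's': a..z range, 26 + ord('s') − ord('a') = 44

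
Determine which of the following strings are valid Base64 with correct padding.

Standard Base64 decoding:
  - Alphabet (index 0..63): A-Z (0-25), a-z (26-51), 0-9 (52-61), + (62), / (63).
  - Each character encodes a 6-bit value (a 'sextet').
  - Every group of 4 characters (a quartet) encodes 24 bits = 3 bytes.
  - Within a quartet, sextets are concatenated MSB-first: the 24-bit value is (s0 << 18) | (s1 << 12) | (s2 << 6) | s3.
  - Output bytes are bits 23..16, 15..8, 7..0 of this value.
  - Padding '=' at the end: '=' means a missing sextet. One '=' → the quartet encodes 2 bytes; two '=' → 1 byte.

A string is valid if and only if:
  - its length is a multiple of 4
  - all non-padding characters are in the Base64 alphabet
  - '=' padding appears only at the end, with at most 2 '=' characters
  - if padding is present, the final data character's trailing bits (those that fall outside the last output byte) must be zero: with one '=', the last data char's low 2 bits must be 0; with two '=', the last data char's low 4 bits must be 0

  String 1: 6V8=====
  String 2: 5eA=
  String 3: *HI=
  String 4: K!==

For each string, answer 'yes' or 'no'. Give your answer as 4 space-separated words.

Answer: no yes no no

Derivation:
String 1: '6V8=====' → invalid (5 pad chars (max 2))
String 2: '5eA=' → valid
String 3: '*HI=' → invalid (bad char(s): ['*'])
String 4: 'K!==' → invalid (bad char(s): ['!'])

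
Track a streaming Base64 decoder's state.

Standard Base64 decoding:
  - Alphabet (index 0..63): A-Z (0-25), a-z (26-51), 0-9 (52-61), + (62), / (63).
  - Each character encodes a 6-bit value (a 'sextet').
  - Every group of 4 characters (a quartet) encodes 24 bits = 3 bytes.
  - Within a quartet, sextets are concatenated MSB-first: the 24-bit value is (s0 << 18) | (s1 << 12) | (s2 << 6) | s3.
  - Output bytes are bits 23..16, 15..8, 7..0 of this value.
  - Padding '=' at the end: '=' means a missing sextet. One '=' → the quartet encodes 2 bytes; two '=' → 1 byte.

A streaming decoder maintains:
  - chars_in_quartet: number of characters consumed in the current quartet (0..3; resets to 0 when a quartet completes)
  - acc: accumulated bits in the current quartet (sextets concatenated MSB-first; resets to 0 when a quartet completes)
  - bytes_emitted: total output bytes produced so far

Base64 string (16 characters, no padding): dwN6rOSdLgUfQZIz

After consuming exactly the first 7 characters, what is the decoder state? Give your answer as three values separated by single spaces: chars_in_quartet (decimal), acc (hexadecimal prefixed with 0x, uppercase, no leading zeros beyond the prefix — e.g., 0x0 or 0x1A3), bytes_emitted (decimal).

Answer: 3 0x2B392 3

Derivation:
After char 0 ('d'=29): chars_in_quartet=1 acc=0x1D bytes_emitted=0
After char 1 ('w'=48): chars_in_quartet=2 acc=0x770 bytes_emitted=0
After char 2 ('N'=13): chars_in_quartet=3 acc=0x1DC0D bytes_emitted=0
After char 3 ('6'=58): chars_in_quartet=4 acc=0x77037A -> emit 77 03 7A, reset; bytes_emitted=3
After char 4 ('r'=43): chars_in_quartet=1 acc=0x2B bytes_emitted=3
After char 5 ('O'=14): chars_in_quartet=2 acc=0xACE bytes_emitted=3
After char 6 ('S'=18): chars_in_quartet=3 acc=0x2B392 bytes_emitted=3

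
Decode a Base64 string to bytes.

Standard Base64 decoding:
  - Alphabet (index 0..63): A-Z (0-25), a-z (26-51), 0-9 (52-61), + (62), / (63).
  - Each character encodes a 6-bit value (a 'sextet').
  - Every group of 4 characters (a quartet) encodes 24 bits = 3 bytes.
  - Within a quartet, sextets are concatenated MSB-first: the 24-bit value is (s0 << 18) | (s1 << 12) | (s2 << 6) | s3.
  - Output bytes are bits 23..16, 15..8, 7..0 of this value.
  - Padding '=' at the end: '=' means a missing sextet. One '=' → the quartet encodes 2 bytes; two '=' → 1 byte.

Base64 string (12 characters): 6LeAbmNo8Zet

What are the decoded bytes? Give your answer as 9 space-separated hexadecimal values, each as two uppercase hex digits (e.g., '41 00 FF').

Answer: E8 B7 80 6E 63 68 F1 97 AD

Derivation:
After char 0 ('6'=58): chars_in_quartet=1 acc=0x3A bytes_emitted=0
After char 1 ('L'=11): chars_in_quartet=2 acc=0xE8B bytes_emitted=0
After char 2 ('e'=30): chars_in_quartet=3 acc=0x3A2DE bytes_emitted=0
After char 3 ('A'=0): chars_in_quartet=4 acc=0xE8B780 -> emit E8 B7 80, reset; bytes_emitted=3
After char 4 ('b'=27): chars_in_quartet=1 acc=0x1B bytes_emitted=3
After char 5 ('m'=38): chars_in_quartet=2 acc=0x6E6 bytes_emitted=3
After char 6 ('N'=13): chars_in_quartet=3 acc=0x1B98D bytes_emitted=3
After char 7 ('o'=40): chars_in_quartet=4 acc=0x6E6368 -> emit 6E 63 68, reset; bytes_emitted=6
After char 8 ('8'=60): chars_in_quartet=1 acc=0x3C bytes_emitted=6
After char 9 ('Z'=25): chars_in_quartet=2 acc=0xF19 bytes_emitted=6
After char 10 ('e'=30): chars_in_quartet=3 acc=0x3C65E bytes_emitted=6
After char 11 ('t'=45): chars_in_quartet=4 acc=0xF197AD -> emit F1 97 AD, reset; bytes_emitted=9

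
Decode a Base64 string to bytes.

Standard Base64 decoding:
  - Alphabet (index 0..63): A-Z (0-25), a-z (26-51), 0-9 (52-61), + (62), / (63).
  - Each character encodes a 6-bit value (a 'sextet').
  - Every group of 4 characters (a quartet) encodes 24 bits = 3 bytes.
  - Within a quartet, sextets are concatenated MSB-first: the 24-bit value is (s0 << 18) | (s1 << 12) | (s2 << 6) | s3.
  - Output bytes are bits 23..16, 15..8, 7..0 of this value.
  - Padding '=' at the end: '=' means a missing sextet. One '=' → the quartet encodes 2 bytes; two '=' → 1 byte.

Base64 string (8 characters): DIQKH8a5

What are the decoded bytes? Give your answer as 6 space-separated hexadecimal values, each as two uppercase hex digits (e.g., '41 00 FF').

Answer: 0C 84 0A 1F C6 B9

Derivation:
After char 0 ('D'=3): chars_in_quartet=1 acc=0x3 bytes_emitted=0
After char 1 ('I'=8): chars_in_quartet=2 acc=0xC8 bytes_emitted=0
After char 2 ('Q'=16): chars_in_quartet=3 acc=0x3210 bytes_emitted=0
After char 3 ('K'=10): chars_in_quartet=4 acc=0xC840A -> emit 0C 84 0A, reset; bytes_emitted=3
After char 4 ('H'=7): chars_in_quartet=1 acc=0x7 bytes_emitted=3
After char 5 ('8'=60): chars_in_quartet=2 acc=0x1FC bytes_emitted=3
After char 6 ('a'=26): chars_in_quartet=3 acc=0x7F1A bytes_emitted=3
After char 7 ('5'=57): chars_in_quartet=4 acc=0x1FC6B9 -> emit 1F C6 B9, reset; bytes_emitted=6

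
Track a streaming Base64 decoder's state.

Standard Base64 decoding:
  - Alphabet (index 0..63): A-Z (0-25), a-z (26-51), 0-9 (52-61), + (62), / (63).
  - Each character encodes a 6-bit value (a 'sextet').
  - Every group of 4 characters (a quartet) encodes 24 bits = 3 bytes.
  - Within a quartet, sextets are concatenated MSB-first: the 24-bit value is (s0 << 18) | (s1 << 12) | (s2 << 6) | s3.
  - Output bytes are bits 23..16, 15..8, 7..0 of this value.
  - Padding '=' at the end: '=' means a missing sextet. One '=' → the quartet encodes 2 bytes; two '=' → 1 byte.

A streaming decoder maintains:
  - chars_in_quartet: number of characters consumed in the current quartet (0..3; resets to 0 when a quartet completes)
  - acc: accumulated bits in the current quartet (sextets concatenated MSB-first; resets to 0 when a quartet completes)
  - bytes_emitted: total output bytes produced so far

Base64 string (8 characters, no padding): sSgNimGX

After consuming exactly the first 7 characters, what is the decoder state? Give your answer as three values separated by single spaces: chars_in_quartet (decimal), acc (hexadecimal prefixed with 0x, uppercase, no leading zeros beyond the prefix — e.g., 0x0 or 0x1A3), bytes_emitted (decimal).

Answer: 3 0x22986 3

Derivation:
After char 0 ('s'=44): chars_in_quartet=1 acc=0x2C bytes_emitted=0
After char 1 ('S'=18): chars_in_quartet=2 acc=0xB12 bytes_emitted=0
After char 2 ('g'=32): chars_in_quartet=3 acc=0x2C4A0 bytes_emitted=0
After char 3 ('N'=13): chars_in_quartet=4 acc=0xB1280D -> emit B1 28 0D, reset; bytes_emitted=3
After char 4 ('i'=34): chars_in_quartet=1 acc=0x22 bytes_emitted=3
After char 5 ('m'=38): chars_in_quartet=2 acc=0x8A6 bytes_emitted=3
After char 6 ('G'=6): chars_in_quartet=3 acc=0x22986 bytes_emitted=3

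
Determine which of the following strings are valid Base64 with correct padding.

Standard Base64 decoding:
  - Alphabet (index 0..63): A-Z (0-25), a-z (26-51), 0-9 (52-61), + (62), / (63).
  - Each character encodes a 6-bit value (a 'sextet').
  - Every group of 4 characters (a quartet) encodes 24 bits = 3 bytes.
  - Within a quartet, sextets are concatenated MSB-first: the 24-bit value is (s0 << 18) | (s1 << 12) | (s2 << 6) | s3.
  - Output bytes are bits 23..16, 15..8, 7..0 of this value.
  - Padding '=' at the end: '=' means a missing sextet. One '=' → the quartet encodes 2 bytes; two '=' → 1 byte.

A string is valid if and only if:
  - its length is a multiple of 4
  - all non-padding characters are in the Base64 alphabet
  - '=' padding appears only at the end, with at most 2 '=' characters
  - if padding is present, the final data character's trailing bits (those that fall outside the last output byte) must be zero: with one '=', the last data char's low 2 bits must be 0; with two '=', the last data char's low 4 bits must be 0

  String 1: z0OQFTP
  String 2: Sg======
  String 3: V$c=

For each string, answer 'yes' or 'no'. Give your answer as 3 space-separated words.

Answer: no no no

Derivation:
String 1: 'z0OQFTP' → invalid (len=7 not mult of 4)
String 2: 'Sg======' → invalid (6 pad chars (max 2))
String 3: 'V$c=' → invalid (bad char(s): ['$'])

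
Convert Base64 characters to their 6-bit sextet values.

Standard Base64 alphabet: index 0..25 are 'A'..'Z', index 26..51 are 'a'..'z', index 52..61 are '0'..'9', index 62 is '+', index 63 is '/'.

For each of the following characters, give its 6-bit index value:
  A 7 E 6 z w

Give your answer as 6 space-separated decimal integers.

'A': A..Z range, ord('A') − ord('A') = 0
'7': 0..9 range, 52 + ord('7') − ord('0') = 59
'E': A..Z range, ord('E') − ord('A') = 4
'6': 0..9 range, 52 + ord('6') − ord('0') = 58
'z': a..z range, 26 + ord('z') − ord('a') = 51
'w': a..z range, 26 + ord('w') − ord('a') = 48

Answer: 0 59 4 58 51 48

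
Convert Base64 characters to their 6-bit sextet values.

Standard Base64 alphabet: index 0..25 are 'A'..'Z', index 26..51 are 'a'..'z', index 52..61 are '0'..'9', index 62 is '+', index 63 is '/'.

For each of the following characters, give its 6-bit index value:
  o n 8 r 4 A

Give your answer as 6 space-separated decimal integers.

'o': a..z range, 26 + ord('o') − ord('a') = 40
'n': a..z range, 26 + ord('n') − ord('a') = 39
'8': 0..9 range, 52 + ord('8') − ord('0') = 60
'r': a..z range, 26 + ord('r') − ord('a') = 43
'4': 0..9 range, 52 + ord('4') − ord('0') = 56
'A': A..Z range, ord('A') − ord('A') = 0

Answer: 40 39 60 43 56 0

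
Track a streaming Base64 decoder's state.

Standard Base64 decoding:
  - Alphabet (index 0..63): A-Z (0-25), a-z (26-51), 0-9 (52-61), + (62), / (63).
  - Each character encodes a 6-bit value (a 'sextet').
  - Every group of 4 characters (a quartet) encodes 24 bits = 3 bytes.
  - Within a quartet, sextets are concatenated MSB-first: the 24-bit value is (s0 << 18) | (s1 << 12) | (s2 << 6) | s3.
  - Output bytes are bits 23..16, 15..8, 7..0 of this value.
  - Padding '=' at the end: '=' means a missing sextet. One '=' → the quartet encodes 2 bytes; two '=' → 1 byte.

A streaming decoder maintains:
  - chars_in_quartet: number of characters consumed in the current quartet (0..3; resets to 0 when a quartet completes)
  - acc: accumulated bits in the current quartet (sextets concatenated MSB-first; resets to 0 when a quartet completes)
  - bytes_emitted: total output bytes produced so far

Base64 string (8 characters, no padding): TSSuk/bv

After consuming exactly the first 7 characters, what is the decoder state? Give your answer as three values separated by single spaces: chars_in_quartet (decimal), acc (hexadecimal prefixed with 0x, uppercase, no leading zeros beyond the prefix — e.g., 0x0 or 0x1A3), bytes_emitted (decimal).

After char 0 ('T'=19): chars_in_quartet=1 acc=0x13 bytes_emitted=0
After char 1 ('S'=18): chars_in_quartet=2 acc=0x4D2 bytes_emitted=0
After char 2 ('S'=18): chars_in_quartet=3 acc=0x13492 bytes_emitted=0
After char 3 ('u'=46): chars_in_quartet=4 acc=0x4D24AE -> emit 4D 24 AE, reset; bytes_emitted=3
After char 4 ('k'=36): chars_in_quartet=1 acc=0x24 bytes_emitted=3
After char 5 ('/'=63): chars_in_quartet=2 acc=0x93F bytes_emitted=3
After char 6 ('b'=27): chars_in_quartet=3 acc=0x24FDB bytes_emitted=3

Answer: 3 0x24FDB 3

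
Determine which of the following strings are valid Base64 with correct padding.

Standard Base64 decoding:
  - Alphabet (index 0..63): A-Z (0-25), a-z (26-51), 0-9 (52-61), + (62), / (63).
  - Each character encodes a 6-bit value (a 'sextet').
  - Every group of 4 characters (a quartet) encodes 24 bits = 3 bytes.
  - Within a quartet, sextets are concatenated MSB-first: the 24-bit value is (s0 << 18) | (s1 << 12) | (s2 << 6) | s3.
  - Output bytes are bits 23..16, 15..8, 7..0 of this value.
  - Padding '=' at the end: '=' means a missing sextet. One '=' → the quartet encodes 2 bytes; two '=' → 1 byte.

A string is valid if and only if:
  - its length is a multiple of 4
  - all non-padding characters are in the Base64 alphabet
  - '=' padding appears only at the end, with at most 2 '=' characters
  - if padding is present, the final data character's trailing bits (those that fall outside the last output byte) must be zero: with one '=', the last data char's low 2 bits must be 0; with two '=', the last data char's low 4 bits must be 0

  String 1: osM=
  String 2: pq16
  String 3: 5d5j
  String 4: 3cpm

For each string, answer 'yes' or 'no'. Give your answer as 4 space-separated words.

Answer: yes yes yes yes

Derivation:
String 1: 'osM=' → valid
String 2: 'pq16' → valid
String 3: '5d5j' → valid
String 4: '3cpm' → valid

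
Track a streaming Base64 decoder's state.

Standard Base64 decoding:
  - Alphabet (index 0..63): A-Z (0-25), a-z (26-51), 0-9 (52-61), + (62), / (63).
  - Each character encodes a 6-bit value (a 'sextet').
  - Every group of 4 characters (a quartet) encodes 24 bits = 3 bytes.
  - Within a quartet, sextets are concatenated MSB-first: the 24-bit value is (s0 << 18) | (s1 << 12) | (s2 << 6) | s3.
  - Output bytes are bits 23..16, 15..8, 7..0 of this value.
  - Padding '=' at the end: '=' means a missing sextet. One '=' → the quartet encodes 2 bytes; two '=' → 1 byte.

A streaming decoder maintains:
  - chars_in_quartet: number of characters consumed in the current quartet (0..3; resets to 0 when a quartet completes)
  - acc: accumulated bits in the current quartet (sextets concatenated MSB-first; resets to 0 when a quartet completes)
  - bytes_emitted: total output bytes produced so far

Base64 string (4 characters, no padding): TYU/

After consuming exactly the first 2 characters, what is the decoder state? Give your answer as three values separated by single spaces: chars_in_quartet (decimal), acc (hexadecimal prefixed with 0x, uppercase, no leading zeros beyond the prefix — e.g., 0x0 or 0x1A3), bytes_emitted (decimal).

Answer: 2 0x4D8 0

Derivation:
After char 0 ('T'=19): chars_in_quartet=1 acc=0x13 bytes_emitted=0
After char 1 ('Y'=24): chars_in_quartet=2 acc=0x4D8 bytes_emitted=0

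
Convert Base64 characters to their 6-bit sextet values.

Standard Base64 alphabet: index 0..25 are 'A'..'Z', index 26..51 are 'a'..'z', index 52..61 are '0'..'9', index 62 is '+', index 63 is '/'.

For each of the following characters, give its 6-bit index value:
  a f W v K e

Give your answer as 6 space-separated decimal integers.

'a': a..z range, 26 + ord('a') − ord('a') = 26
'f': a..z range, 26 + ord('f') − ord('a') = 31
'W': A..Z range, ord('W') − ord('A') = 22
'v': a..z range, 26 + ord('v') − ord('a') = 47
'K': A..Z range, ord('K') − ord('A') = 10
'e': a..z range, 26 + ord('e') − ord('a') = 30

Answer: 26 31 22 47 10 30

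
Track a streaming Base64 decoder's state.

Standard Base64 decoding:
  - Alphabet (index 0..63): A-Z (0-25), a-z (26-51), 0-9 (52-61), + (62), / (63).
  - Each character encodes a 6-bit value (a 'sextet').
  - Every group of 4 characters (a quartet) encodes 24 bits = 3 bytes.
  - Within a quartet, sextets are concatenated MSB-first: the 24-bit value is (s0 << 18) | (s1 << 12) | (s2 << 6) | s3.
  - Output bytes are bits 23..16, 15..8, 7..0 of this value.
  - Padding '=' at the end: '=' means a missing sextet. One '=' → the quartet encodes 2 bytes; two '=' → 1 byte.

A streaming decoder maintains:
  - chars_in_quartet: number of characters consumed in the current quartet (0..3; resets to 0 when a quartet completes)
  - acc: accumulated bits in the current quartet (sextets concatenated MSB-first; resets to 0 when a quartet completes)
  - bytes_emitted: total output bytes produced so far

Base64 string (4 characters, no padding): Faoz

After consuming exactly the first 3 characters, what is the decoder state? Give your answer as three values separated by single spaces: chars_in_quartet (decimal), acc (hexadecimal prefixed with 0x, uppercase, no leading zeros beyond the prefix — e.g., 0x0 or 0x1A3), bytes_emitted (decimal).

After char 0 ('F'=5): chars_in_quartet=1 acc=0x5 bytes_emitted=0
After char 1 ('a'=26): chars_in_quartet=2 acc=0x15A bytes_emitted=0
After char 2 ('o'=40): chars_in_quartet=3 acc=0x56A8 bytes_emitted=0

Answer: 3 0x56A8 0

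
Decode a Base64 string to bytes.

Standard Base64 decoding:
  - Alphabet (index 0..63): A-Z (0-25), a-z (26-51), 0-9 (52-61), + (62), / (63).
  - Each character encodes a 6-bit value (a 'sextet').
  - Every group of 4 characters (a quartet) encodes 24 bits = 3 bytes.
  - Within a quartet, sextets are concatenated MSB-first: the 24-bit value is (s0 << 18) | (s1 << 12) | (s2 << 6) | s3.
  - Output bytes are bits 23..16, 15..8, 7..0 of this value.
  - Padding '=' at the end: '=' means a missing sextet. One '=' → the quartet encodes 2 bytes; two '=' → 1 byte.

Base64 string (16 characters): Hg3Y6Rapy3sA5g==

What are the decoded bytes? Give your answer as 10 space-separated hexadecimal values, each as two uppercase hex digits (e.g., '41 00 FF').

After char 0 ('H'=7): chars_in_quartet=1 acc=0x7 bytes_emitted=0
After char 1 ('g'=32): chars_in_quartet=2 acc=0x1E0 bytes_emitted=0
After char 2 ('3'=55): chars_in_quartet=3 acc=0x7837 bytes_emitted=0
After char 3 ('Y'=24): chars_in_quartet=4 acc=0x1E0DD8 -> emit 1E 0D D8, reset; bytes_emitted=3
After char 4 ('6'=58): chars_in_quartet=1 acc=0x3A bytes_emitted=3
After char 5 ('R'=17): chars_in_quartet=2 acc=0xE91 bytes_emitted=3
After char 6 ('a'=26): chars_in_quartet=3 acc=0x3A45A bytes_emitted=3
After char 7 ('p'=41): chars_in_quartet=4 acc=0xE916A9 -> emit E9 16 A9, reset; bytes_emitted=6
After char 8 ('y'=50): chars_in_quartet=1 acc=0x32 bytes_emitted=6
After char 9 ('3'=55): chars_in_quartet=2 acc=0xCB7 bytes_emitted=6
After char 10 ('s'=44): chars_in_quartet=3 acc=0x32DEC bytes_emitted=6
After char 11 ('A'=0): chars_in_quartet=4 acc=0xCB7B00 -> emit CB 7B 00, reset; bytes_emitted=9
After char 12 ('5'=57): chars_in_quartet=1 acc=0x39 bytes_emitted=9
After char 13 ('g'=32): chars_in_quartet=2 acc=0xE60 bytes_emitted=9
Padding '==': partial quartet acc=0xE60 -> emit E6; bytes_emitted=10

Answer: 1E 0D D8 E9 16 A9 CB 7B 00 E6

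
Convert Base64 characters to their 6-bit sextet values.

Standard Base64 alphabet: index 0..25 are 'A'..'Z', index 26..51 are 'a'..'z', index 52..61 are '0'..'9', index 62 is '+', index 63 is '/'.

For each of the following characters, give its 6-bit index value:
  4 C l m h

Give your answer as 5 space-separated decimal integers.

Answer: 56 2 37 38 33

Derivation:
'4': 0..9 range, 52 + ord('4') − ord('0') = 56
'C': A..Z range, ord('C') − ord('A') = 2
'l': a..z range, 26 + ord('l') − ord('a') = 37
'm': a..z range, 26 + ord('m') − ord('a') = 38
'h': a..z range, 26 + ord('h') − ord('a') = 33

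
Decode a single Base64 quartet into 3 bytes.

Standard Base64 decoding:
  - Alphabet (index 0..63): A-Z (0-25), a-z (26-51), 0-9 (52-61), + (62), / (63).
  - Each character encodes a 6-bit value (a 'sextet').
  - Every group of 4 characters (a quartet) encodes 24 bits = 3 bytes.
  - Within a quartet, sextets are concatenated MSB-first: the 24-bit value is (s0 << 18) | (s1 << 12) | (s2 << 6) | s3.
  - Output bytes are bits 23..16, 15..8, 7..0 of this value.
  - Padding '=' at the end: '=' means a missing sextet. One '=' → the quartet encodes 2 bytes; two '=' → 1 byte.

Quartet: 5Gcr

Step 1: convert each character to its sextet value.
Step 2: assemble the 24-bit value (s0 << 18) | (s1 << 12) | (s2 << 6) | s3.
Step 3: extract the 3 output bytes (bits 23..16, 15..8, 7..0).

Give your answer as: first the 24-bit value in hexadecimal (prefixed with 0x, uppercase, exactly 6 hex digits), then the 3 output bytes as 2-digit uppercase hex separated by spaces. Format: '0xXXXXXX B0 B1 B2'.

Sextets: 5=57, G=6, c=28, r=43
24-bit: (57<<18) | (6<<12) | (28<<6) | 43
      = 0xE40000 | 0x006000 | 0x000700 | 0x00002B
      = 0xE4672B
Bytes: (v>>16)&0xFF=E4, (v>>8)&0xFF=67, v&0xFF=2B

Answer: 0xE4672B E4 67 2B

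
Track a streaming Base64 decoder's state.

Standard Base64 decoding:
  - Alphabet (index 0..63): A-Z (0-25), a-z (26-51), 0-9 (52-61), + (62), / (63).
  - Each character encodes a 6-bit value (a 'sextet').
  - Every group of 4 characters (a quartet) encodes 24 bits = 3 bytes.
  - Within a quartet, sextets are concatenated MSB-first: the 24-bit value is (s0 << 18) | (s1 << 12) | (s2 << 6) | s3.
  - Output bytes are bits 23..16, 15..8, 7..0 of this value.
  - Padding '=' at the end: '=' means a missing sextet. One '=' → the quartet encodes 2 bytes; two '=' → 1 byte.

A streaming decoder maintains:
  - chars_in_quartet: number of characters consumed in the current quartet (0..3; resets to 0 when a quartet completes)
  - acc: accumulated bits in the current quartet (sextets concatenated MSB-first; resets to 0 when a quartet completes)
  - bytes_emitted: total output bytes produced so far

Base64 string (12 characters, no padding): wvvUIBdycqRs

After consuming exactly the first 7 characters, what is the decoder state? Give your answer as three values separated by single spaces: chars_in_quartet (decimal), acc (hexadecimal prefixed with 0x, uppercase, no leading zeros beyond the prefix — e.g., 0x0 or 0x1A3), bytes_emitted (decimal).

After char 0 ('w'=48): chars_in_quartet=1 acc=0x30 bytes_emitted=0
After char 1 ('v'=47): chars_in_quartet=2 acc=0xC2F bytes_emitted=0
After char 2 ('v'=47): chars_in_quartet=3 acc=0x30BEF bytes_emitted=0
After char 3 ('U'=20): chars_in_quartet=4 acc=0xC2FBD4 -> emit C2 FB D4, reset; bytes_emitted=3
After char 4 ('I'=8): chars_in_quartet=1 acc=0x8 bytes_emitted=3
After char 5 ('B'=1): chars_in_quartet=2 acc=0x201 bytes_emitted=3
After char 6 ('d'=29): chars_in_quartet=3 acc=0x805D bytes_emitted=3

Answer: 3 0x805D 3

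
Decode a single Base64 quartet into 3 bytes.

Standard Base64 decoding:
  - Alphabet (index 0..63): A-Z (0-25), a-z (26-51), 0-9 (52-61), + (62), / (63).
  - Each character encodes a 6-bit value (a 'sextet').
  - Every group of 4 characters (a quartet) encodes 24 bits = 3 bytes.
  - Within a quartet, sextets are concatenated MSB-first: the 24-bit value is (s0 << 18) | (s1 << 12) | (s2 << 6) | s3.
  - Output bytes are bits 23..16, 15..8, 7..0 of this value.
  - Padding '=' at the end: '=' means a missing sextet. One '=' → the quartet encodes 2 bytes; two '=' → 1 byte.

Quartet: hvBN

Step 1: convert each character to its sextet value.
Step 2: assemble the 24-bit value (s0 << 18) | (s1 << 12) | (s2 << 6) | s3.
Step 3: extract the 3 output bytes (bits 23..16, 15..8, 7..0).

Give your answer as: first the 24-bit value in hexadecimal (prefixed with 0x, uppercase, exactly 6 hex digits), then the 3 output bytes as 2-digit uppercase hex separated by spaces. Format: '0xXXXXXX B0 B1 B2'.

Sextets: h=33, v=47, B=1, N=13
24-bit: (33<<18) | (47<<12) | (1<<6) | 13
      = 0x840000 | 0x02F000 | 0x000040 | 0x00000D
      = 0x86F04D
Bytes: (v>>16)&0xFF=86, (v>>8)&0xFF=F0, v&0xFF=4D

Answer: 0x86F04D 86 F0 4D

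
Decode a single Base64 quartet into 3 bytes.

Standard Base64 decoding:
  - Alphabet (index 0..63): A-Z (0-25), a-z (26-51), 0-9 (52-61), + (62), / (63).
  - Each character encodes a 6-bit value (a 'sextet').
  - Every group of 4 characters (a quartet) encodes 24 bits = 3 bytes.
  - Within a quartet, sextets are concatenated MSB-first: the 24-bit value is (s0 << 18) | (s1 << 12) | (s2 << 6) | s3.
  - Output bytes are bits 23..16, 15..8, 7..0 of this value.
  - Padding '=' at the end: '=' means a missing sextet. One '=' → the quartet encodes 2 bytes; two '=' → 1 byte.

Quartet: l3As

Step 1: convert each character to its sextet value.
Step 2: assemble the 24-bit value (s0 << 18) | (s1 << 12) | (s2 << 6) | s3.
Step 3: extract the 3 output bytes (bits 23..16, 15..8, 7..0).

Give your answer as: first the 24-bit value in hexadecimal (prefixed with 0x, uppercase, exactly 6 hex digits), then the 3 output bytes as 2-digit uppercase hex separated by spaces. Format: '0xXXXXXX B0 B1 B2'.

Sextets: l=37, 3=55, A=0, s=44
24-bit: (37<<18) | (55<<12) | (0<<6) | 44
      = 0x940000 | 0x037000 | 0x000000 | 0x00002C
      = 0x97702C
Bytes: (v>>16)&0xFF=97, (v>>8)&0xFF=70, v&0xFF=2C

Answer: 0x97702C 97 70 2C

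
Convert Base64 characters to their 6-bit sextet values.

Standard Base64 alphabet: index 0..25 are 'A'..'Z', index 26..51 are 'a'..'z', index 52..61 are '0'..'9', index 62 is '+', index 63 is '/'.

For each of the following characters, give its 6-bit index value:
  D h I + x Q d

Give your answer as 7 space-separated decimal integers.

Answer: 3 33 8 62 49 16 29

Derivation:
'D': A..Z range, ord('D') − ord('A') = 3
'h': a..z range, 26 + ord('h') − ord('a') = 33
'I': A..Z range, ord('I') − ord('A') = 8
'+': index 62
'x': a..z range, 26 + ord('x') − ord('a') = 49
'Q': A..Z range, ord('Q') − ord('A') = 16
'd': a..z range, 26 + ord('d') − ord('a') = 29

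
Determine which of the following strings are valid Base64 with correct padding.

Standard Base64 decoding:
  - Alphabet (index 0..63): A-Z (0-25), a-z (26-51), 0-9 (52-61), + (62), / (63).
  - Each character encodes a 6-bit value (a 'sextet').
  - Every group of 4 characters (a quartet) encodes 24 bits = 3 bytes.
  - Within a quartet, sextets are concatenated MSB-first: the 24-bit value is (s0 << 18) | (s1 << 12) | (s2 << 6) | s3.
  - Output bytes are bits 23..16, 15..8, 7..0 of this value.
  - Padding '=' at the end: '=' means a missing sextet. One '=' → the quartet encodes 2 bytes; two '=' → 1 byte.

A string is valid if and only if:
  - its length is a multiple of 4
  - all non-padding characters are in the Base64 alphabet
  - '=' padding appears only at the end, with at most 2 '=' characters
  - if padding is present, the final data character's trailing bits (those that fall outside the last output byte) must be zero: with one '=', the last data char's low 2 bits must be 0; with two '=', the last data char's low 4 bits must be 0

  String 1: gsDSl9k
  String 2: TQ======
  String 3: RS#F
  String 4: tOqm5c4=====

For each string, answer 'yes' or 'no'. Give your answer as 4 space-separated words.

Answer: no no no no

Derivation:
String 1: 'gsDSl9k' → invalid (len=7 not mult of 4)
String 2: 'TQ======' → invalid (6 pad chars (max 2))
String 3: 'RS#F' → invalid (bad char(s): ['#'])
String 4: 'tOqm5c4=====' → invalid (5 pad chars (max 2))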